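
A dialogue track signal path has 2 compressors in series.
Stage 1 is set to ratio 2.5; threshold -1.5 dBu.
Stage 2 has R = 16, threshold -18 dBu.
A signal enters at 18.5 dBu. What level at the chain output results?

Stage 1: overshoot 20 dB → 20/2.5 = 8 dB → 6.5 dBu.
Stage 2: overshoot 24.5 dB → 24.5/16 = 1.53125 dB → -16.46875 dBu.

-16.46875 dBu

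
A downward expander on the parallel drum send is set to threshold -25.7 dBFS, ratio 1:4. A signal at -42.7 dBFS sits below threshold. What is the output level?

-93.7 dBFS

Below threshold, a 1:4 expander applies gain = (4−1)×(T − x) of attenuation.
(4−1) × 17 = 51 dB, so output = -42.7 − 51 = -93.7 dBFS.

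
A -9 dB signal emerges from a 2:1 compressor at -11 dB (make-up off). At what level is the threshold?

Input is 4 dB above T (since output overshoot × R = input overshoot: (-11 − T)·2 = -9 − T gives T = -13 dB).
Check: -13 + (-9 − (-13))/2 = -13 + 2 = -11 dB. ✓

-13 dB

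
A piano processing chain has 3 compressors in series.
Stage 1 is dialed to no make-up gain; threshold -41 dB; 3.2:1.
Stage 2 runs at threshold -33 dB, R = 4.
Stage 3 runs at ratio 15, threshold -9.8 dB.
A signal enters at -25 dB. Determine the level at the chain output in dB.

Stage 1: overshoot 16 dB → 16/3.2 = 5 dB → -36 dB.
Stage 2: -36 dB ≤ -33 dB, so stage 2 doesn't engage; output -36 dB.
Stage 3: below threshold (-36 ≤ -9.8); passes unchanged; output -36 dB.

-36 dB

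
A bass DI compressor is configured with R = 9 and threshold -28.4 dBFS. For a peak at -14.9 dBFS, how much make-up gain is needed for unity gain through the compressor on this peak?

12 dB

The peak compresses to -28.4 + 13.5/9 = -26.9 dBFS.
To reach -14.9 dBFS requires -14.9 − (-26.9) = 12 dB of make-up.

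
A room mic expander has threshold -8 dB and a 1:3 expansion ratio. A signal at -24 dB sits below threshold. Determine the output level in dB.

Below threshold, a 1:3 expander applies gain = (3−1)×(T − x) of attenuation.
(3−1) × 16 = 32 dB, so output = -24 − 32 = -56 dB.

-56 dB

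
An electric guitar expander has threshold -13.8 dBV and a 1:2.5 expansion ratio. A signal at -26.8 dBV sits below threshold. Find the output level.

-46.3 dBV

Undershoot = (-13.8) − (-26.8) = 13 dB.
At 1:2.5, that expands to 32.5 dB under threshold.
Output = -13.8 − 32.5 = -46.3 dBV.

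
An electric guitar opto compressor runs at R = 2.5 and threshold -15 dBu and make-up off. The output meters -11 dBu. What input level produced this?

-5 dBu

That's 4 dB above the -15 dBu threshold.
Before 2.5:1 compression the overshoot was 4 × 2.5 = 10 dB, so input = -15 + 10 = -5 dBu.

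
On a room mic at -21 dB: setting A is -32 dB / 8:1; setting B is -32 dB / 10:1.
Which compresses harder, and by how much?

B, by 0.275 dB

A: 11 dB over, compressed to 1.375 dB over, so 9.625 dB of GR.
B: 11 dB over, compressed to 1.1 dB over, so 9.9 dB of GR.
B reduces 0.275 dB more.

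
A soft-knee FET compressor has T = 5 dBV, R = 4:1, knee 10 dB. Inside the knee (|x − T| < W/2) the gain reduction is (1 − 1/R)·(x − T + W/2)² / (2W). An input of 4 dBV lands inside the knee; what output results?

3.4 dBV

x − T + W/2 = 4 − 5 + 5 = 4.
GR = (1 − 1/4) × 4² / 20 = 0.75 × 16 / 20 = 0.6 dB.
Output = 4 − 0.6 = 3.4 dBV.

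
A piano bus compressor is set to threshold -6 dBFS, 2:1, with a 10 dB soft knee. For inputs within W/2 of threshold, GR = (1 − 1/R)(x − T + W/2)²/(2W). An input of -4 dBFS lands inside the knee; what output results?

-5.225 dBFS

x − T + W/2 = -4 − (-6) + 5 = 7.
GR = (1 − 1/2) × 7² / 20 = 0.5 × 49 / 20 = 1.225 dB.
Output = -4 − 1.225 = -5.225 dBFS.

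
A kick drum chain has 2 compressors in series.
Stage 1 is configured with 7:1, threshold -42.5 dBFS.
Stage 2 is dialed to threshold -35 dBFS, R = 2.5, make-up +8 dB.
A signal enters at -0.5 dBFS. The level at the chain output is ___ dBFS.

-28.5 dBFS

Stage 1: overshoot 42 dB → 42/7 = 6 dB → -36.5 dBFS.
Stage 2: -36.5 dBFS is at or below the -35 dBFS threshold — no compression; make-up brings it to -28.5 dBFS.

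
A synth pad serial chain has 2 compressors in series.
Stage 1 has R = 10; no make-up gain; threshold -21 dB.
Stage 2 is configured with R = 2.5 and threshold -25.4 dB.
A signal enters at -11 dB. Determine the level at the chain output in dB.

Stage 1: -11 dB is 10 dB over -21 dB; at 10:1 that becomes 1 dB over, giving -20 dB.
Stage 2: overshoot 5.4 dB → 5.4/2.5 = 2.16 dB → -23.24 dB.

-23.24 dB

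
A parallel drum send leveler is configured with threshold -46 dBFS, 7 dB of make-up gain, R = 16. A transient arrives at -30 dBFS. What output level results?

-38 dBFS

The input is 16 dB above the -46 dBFS threshold.
16:1 compression reduces that to 16/16 = 1 dB over.
That puts the output at -45 dBFS; make-up adds 7 dB, giving -38 dBFS.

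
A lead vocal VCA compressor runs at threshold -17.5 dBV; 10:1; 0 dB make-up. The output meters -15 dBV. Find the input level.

7.5 dBV

The compressed level sits -15 − (-17.5) = 2.5 dB over threshold.
Before 10:1 compression the overshoot was 2.5 × 10 = 25 dB, so input = -17.5 + 25 = 7.5 dBV.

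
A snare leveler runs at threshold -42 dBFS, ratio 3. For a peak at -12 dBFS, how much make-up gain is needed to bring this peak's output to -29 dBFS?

3 dB

The peak compresses to -42 + 30/3 = -32 dBFS.
To reach -29 dBFS requires -29 − (-32) = 3 dB of make-up.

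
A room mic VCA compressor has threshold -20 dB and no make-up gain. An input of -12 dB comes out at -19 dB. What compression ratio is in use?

Input overshoot = -12 − (-20) = 8 dB; output overshoot = -19 − (-20) = 1 dB.
Ratio = 8 / 1 = 8.

8:1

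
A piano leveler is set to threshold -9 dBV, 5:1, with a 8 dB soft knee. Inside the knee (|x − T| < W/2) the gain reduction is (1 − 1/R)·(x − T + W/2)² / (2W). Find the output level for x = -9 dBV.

-9.8 dBV

x − T + W/2 = -9 − (-9) + 4 = 4.
GR = (1 − 1/5) × 4² / 16 = 0.8 × 16 / 16 = 0.8 dB.
Output = -9 − 0.8 = -9.8 dBV.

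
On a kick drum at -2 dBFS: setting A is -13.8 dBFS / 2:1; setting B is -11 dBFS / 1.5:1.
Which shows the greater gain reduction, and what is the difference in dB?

A, by 2.9 dB

A: 11.8 dB over, compressed to 5.9 dB over, so 5.9 dB of GR.
B: 9 dB over, compressed to 6 dB over, so 3 dB of GR.
A applies 2.9 dB more gain reduction.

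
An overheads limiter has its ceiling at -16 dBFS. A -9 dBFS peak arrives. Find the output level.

At ∞:1, everything above -16 dBFS is held at the ceiling.

-16 dBFS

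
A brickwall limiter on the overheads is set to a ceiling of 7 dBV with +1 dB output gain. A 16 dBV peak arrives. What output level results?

A brickwall limiter is an ∞:1 compressor: any input above the ceiling is clamped to 7 dBV.
Output gain then adds 1 dB: 7 + 1 = 8 dBV.

8 dBV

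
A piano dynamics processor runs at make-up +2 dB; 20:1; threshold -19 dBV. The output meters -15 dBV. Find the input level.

Remove make-up: -15 − 2 = -17 dBV.
That's 2 dB above the -19 dBV threshold.
Before 20:1 compression the overshoot was 2 × 20 = 40 dB, so input = -19 + 40 = 21 dBV.

21 dBV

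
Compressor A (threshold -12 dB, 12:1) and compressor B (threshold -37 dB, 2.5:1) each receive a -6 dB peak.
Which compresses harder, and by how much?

B, by 13.1 dB

A: GR = 6 − 6/12 = 5.5 dB.
B: GR = 31 − 31/2.5 = 18.6 dB.
Difference: 13.1 dB in favour of B.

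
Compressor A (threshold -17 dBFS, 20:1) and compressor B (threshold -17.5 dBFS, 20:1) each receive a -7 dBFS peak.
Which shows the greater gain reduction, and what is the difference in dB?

A: overshoot 10 dB → output overshoot 0.5 dB → GR 9.5 dB.
B: overshoot 10.5 dB → output overshoot 0.525 dB → GR 9.975 dB.
B applies 0.475 dB more gain reduction.

B, by 0.475 dB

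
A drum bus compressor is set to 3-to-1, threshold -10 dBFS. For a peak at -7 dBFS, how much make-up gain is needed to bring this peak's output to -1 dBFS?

The peak compresses to -10 + 3/3 = -9 dBFS.
To reach -1 dBFS requires -1 − (-9) = 8 dB of make-up.

8 dB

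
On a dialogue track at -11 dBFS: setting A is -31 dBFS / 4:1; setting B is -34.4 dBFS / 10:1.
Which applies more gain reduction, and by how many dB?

A: 20 dB over, compressed to 5 dB over, so 15 dB of GR.
B: 23.4 dB over, compressed to 2.34 dB over, so 21.06 dB of GR.
B applies 6.06 dB more gain reduction.

B, by 6.06 dB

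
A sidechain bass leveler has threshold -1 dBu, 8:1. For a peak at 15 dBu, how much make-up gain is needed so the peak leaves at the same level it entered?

The peak compresses to -1 + 16/8 = 1 dBu.
To reach 15 dBu requires 15 − 1 = 14 dB of make-up.

14 dB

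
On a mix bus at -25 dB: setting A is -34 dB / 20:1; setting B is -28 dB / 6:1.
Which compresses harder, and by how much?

A: 9 dB over, compressed to 0.45 dB over, so 8.55 dB of GR.
B: 3 dB over, compressed to 0.5 dB over, so 2.5 dB of GR.
A reduces 6.05 dB more.

A, by 6.05 dB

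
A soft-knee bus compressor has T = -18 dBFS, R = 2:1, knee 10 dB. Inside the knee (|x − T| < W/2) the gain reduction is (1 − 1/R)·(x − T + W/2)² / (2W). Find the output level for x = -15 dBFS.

x − T + W/2 = -15 − (-18) + 5 = 8.
GR = (1 − 1/2) × 8² / 20 = 0.5 × 64 / 20 = 1.6 dB.
Output = -15 − 1.6 = -16.6 dBFS.

-16.6 dBFS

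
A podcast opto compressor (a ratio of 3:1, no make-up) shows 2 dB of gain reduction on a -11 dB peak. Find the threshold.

-14 dB

Gain reduction = -11 − (-13) = 2 dB; output overshoot = GR / (R − 1) = 2 / 2 = 1 dB.
Threshold = output − output overshoot = -13 − 1 = -14 dB.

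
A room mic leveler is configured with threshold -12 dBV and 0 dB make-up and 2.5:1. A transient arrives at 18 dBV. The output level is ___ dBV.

0 dBV

18 dBV sits 30 dB over threshold.
At 2.5:1 the overshoot is divided by 2.5, leaving 12 dB above threshold.
That puts the output at 0 dBV.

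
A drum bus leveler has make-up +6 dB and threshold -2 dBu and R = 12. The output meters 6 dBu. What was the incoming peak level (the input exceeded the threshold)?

22 dBu

Stripping the +6 dB make-up gives 0 dBu at the gain stage.
That's 2 dB above the -2 dBu threshold.
Undo the ratio: input overshoot = 2 × 12 = 24 dB, giving input = 22 dBu.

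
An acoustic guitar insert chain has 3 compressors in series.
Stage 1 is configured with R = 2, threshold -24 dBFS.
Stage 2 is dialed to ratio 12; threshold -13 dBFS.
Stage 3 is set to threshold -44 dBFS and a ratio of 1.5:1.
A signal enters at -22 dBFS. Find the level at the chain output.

-30 dBFS

Stage 1: -22 dBFS is 2 dB over -24 dBFS; at 2:1 that becomes 1 dB over, giving -23 dBFS.
Stage 2: below threshold (-23 ≤ -13); passes unchanged; output -23 dBFS.
Stage 3: -23 dBFS is 21 dB over -44 dBFS; at 1.5:1 that becomes 14 dB over, giving -30 dBFS.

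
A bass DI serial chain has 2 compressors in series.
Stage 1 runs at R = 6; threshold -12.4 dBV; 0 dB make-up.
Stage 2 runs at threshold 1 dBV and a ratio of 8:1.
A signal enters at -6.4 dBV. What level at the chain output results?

-11.4 dBV

Stage 1: -6.4 dBV is 6 dB over -12.4 dBV; at 6:1 that becomes 1 dB over, giving -11.4 dBV.
Stage 2: -11.4 dBV ≤ 1 dBV, so stage 2 doesn't engage; output -11.4 dBV.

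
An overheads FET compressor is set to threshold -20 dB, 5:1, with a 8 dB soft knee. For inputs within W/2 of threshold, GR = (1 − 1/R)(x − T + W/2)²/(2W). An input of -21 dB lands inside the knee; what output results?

x − T + W/2 = -21 − (-20) + 4 = 3.
GR = (1 − 1/5) × 3² / 16 = 0.8 × 9 / 16 = 0.45 dB.
Output = -21 − 0.45 = -21.45 dB.

-21.45 dB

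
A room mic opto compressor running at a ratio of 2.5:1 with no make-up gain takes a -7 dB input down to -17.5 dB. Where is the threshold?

Input is 17.5 dB above T (since output overshoot × R = input overshoot: (-17.5 − T)·2.5 = -7 − T gives T = -24.5 dB).
Check: -24.5 + (-7 − (-24.5))/2.5 = -24.5 + 7 = -17.5 dB. ✓

-24.5 dB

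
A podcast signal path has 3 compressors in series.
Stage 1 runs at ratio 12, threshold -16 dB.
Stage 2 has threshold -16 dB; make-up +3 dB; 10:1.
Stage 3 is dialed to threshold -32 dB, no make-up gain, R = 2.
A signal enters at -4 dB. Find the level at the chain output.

-22.45 dB

Stage 1: overshoot 12 dB → 12/12 = 1 dB → -15 dB.
Stage 2: 1 dB above -16 dB, reduced 10:1 to 0.1 dB above → -15.9 dB; +3 dB make-up → -12.9 dB.
Stage 3: overshoot 19.1 dB → 19.1/2 = 9.55 dB → -22.45 dB.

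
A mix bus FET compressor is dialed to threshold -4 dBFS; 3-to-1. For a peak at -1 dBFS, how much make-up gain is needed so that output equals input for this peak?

2 dB

Without make-up, output = threshold + overshoot/3 = -4 + 1 = -3 dBFS.
Gap to target: 2 dB.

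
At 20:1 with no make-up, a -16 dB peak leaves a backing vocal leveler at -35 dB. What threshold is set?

-36 dB

Let T be the threshold. Output overshoot = (input overshoot)/R, so -35 − T = (-16 − T)/20.
20·(-35 − T) = -16 − T → 19·T = -700 − (-16) = -684.
T = -684/19 = -36 dB.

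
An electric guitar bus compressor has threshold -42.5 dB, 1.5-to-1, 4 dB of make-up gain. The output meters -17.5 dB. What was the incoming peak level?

Stripping the +4 dB make-up gives -21.5 dB at the gain stage.
The compressed level sits -21.5 − (-42.5) = 21 dB over threshold.
Undo the ratio: input overshoot = 21 × 1.5 = 31.5 dB, giving input = -11 dB.

-11 dB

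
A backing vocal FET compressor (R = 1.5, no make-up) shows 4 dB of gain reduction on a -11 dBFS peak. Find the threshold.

Let T be the threshold. Output overshoot = (input overshoot)/R, so -15 − T = (-11 − T)/1.5.
1.5·(-15 − T) = -11 − T → 0.5·T = -22.5 − (-11) = -11.5.
T = -11.5/0.5 = -23 dBFS.

-23 dBFS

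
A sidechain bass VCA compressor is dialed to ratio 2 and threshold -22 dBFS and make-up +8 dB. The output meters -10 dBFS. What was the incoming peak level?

Remove make-up: -10 − 8 = -18 dBFS.
The compressed level sits -18 − (-22) = 4 dB over threshold.
Input overshoot = R × output overshoot = 8 dB → input = -22 + 8 = -14 dBFS.

-14 dBFS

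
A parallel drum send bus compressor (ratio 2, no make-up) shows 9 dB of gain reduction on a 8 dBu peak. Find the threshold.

-10 dBu

Gain reduction = 8 − (-1) = 9 dB; output overshoot = GR / (R − 1) = 9 / 1 = 9 dB.
Threshold = output − output overshoot = -1 − 9 = -10 dBu.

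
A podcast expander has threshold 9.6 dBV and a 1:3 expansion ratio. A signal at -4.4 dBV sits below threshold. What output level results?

-32.4 dBV

Below threshold, a 1:3 expander applies gain = (3−1)×(T − x) of attenuation.
(3−1) × 14 = 28 dB, so output = -4.4 − 28 = -32.4 dBV.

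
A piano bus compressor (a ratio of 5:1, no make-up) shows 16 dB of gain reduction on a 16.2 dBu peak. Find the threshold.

Gain reduction = 16.2 − 0.2 = 16 dB; output overshoot = GR / (R − 1) = 16 / 4 = 4 dB.
Threshold = output − output overshoot = 0.2 − 4 = -3.8 dBu.

-3.8 dBu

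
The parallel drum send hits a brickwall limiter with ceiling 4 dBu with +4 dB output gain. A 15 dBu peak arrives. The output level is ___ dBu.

A brickwall limiter is an ∞:1 compressor: any input above the ceiling is clamped to 4 dBu.
Output gain then adds 4 dB: 4 + 4 = 8 dBu.

8 dBu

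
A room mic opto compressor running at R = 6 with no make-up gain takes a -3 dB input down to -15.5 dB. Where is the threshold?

Gain reduction = -3 − (-15.5) = 12.5 dB; output overshoot = GR / (R − 1) = 12.5 / 5 = 2.5 dB.
Threshold = output − output overshoot = -15.5 − 2.5 = -18 dB.

-18 dB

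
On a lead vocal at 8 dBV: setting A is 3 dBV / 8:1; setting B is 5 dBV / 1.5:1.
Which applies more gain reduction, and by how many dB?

A: 5 dB over, compressed to 0.625 dB over, so 4.375 dB of GR.
B: 3 dB over, compressed to 2 dB over, so 1 dB of GR.
A reduces 3.375 dB more.

A, by 3.375 dB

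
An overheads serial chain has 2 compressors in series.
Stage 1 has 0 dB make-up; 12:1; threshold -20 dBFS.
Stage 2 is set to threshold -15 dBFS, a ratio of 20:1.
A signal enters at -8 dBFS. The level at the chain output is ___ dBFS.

Stage 1: 12 dB above -20 dBFS, reduced 12:1 to 1 dB above → -19 dBFS.
Stage 2: below threshold (-19 ≤ -15); passes unchanged; output -19 dBFS.

-19 dBFS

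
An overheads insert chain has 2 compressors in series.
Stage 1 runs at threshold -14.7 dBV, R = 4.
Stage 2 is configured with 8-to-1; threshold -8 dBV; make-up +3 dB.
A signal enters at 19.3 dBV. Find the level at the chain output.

-4.775 dBV

Stage 1: 19.3 dBV is 34 dB over -14.7 dBV; at 4:1 that becomes 8.5 dB over, giving -6.2 dBV.
Stage 2: -6.2 dBV is 1.8 dB over -8 dBV; at 8:1 that becomes 0.225 dB over, giving -7.775 dBV; +3 dB make-up → -4.775 dBV.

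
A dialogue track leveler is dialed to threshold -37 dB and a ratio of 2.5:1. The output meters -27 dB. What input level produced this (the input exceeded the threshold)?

That's 10 dB above the -37 dB threshold.
Input overshoot = R × output overshoot = 25 dB → input = -37 + 25 = -12 dB.

-12 dB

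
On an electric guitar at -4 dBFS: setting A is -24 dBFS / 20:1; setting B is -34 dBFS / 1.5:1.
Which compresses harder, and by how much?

A, by 9 dB

A: 20 dB over, compressed to 1 dB over, so 19 dB of GR.
B: 30 dB over, compressed to 20 dB over, so 10 dB of GR.
Difference: 9 dB in favour of A.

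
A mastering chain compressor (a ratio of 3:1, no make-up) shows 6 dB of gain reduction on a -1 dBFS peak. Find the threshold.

Let T be the threshold. Output overshoot = (input overshoot)/R, so -7 − T = (-1 − T)/3.
3·(-7 − T) = -1 − T → 2·T = -21 − (-1) = -20.
T = -20/2 = -10 dBFS.

-10 dBFS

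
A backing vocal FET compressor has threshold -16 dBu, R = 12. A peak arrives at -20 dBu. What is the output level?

-20 dBu

-20 dBu is 4 dB below the -16 dBu threshold, so no gain reduction is applied.
Output = input = -20 dBu.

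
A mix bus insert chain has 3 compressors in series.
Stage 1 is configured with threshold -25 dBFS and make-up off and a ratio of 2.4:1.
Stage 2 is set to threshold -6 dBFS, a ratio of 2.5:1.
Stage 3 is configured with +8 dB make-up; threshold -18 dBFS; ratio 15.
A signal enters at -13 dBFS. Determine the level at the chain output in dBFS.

-12 dBFS

Stage 1: 12 dB above -25 dBFS, reduced 2.4:1 to 5 dB above → -20 dBFS.
Stage 2: -20 dBFS ≤ -6 dBFS, so stage 2 doesn't engage; output -20 dBFS.
Stage 3: below threshold (-20 ≤ -18); passes unchanged; make-up brings it to -12 dBFS.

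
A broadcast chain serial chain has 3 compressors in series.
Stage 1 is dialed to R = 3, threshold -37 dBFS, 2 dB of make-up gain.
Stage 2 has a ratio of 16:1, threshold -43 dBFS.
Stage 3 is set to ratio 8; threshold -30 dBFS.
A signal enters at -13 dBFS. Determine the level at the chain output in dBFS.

-42 dBFS

Stage 1: overshoot 24 dB → 24/3 = 8 dB → -29 dBFS; +2 dB make-up → -27 dBFS.
Stage 2: 16 dB above -43 dBFS, reduced 16:1 to 1 dB above → -42 dBFS.
Stage 3: -42 dBFS ≤ -30 dBFS, so stage 3 doesn't engage; output -42 dBFS.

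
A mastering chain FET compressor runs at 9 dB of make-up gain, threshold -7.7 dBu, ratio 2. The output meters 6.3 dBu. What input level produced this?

Before make-up, the level was 6.3 − 9 = -2.7 dBu.
That's 5 dB above the -7.7 dBu threshold.
Undo the ratio: input overshoot = 5 × 2 = 10 dB, giving input = 2.3 dBu.

2.3 dBu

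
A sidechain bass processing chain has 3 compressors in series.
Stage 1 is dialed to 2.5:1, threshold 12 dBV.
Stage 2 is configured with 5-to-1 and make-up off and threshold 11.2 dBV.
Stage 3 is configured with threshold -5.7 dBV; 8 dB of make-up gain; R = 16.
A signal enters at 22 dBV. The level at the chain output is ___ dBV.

Stage 1: 10 dB above 12 dBV, reduced 2.5:1 to 4 dB above → 16 dBV.
Stage 2: 4.8 dB above 11.2 dBV, reduced 5:1 to 0.96 dB above → 12.16 dBV.
Stage 3: overshoot 17.86 dB → 17.86/16 = 1.11625 dB → -4.58375 dBV; +8 dB make-up → 3.41625 dBV.

3.41625 dBV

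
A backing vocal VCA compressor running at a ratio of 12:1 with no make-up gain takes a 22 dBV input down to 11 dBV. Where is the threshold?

Gain reduction = 22 − 11 = 11 dB; output overshoot = GR / (R − 1) = 11 / 11 = 1 dB.
Threshold = output − output overshoot = 11 − 1 = 10 dBV.

10 dBV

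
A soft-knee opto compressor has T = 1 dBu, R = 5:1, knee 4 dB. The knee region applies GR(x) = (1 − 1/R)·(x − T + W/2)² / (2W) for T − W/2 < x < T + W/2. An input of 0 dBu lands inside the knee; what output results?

-0.1 dBu

x − T + W/2 = 0 − 1 + 2 = 1.
GR = (1 − 1/5) × 1² / 8 = 0.8 × 1 / 8 = 0.1 dB.
Output = 0 − 0.1 = -0.1 dBu.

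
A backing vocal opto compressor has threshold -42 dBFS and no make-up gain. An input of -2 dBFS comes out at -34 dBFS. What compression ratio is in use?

5:1

Input overshoot = -2 − (-42) = 40 dB; output overshoot = -34 − (-42) = 8 dB.
Ratio = 40 / 8 = 5.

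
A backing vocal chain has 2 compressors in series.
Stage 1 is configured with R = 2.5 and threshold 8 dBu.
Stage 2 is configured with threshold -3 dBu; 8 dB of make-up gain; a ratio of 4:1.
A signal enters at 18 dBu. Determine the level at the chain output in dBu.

8.75 dBu

Stage 1: 18 dBu is 10 dB over 8 dBu; at 2.5:1 that becomes 4 dB over, giving 12 dBu.
Stage 2: overshoot 15 dB → 15/4 = 3.75 dB → 0.75 dBu; +8 dB make-up → 8.75 dBu.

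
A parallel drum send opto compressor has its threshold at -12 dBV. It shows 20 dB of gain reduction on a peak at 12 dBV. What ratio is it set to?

6:1

Input overshoot = 12 − (-12) = 24 dB.
Output overshoot = 24 − 20 = 4 dB.
Ratio = input overshoot / output overshoot = 24 / 4 = 6.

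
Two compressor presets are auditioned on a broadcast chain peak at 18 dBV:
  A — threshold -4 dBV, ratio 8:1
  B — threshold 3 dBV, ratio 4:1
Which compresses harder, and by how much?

A: overshoot 22 dB → output overshoot 2.75 dB → GR 19.25 dB.
B: overshoot 15 dB → output overshoot 3.75 dB → GR 11.25 dB.
A applies 8 dB more gain reduction.

A, by 8 dB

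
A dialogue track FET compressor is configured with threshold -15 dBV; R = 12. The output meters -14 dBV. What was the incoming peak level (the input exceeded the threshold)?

-3 dBV

The compressed level sits -14 − (-15) = 1 dB over threshold.
Input overshoot = R × output overshoot = 12 dB → input = -15 + 12 = -3 dBV.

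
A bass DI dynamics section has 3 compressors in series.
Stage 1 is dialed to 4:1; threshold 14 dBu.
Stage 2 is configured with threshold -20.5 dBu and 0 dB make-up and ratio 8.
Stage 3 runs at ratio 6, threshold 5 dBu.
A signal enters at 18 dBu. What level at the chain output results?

-16.0625 dBu

Stage 1: overshoot 4 dB → 4/4 = 1 dB → 15 dBu.
Stage 2: 35.5 dB above -20.5 dBu, reduced 8:1 to 4.4375 dB above → -16.0625 dBu.
Stage 3: below threshold (-16.0625 ≤ 5); passes unchanged; output -16.0625 dBu.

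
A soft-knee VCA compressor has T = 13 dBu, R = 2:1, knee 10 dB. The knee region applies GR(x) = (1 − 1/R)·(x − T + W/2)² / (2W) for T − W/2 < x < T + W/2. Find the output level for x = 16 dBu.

x − T + W/2 = 16 − 13 + 5 = 8.
GR = (1 − 1/2) × 8² / 20 = 0.5 × 64 / 20 = 1.6 dB.
Output = 16 − 1.6 = 14.4 dBu.

14.4 dBu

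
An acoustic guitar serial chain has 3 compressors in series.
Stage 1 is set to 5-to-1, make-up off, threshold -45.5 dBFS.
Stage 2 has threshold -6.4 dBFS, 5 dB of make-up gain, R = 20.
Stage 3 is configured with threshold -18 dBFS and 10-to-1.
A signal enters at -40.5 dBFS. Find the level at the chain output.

Stage 1: 5 dB above -45.5 dBFS, reduced 5:1 to 1 dB above → -44.5 dBFS.
Stage 2: -44.5 dBFS ≤ -6.4 dBFS, so stage 2 doesn't engage; make-up brings it to -39.5 dBFS.
Stage 3: below threshold (-39.5 ≤ -18); passes unchanged; output -39.5 dBFS.

-39.5 dBFS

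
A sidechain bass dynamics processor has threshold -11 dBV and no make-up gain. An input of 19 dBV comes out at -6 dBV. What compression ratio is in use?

Input overshoot = 19 − (-11) = 30 dB; output overshoot = -6 − (-11) = 5 dB.
Ratio = 30 / 5 = 6.

6:1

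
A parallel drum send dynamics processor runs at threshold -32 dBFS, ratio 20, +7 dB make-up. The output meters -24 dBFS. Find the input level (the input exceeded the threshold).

-12 dBFS

Before make-up, the level was -24 − 7 = -31 dBFS.
The compressed level sits -31 − (-32) = 1 dB over threshold.
Undo the ratio: input overshoot = 1 × 20 = 20 dB, giving input = -12 dBFS.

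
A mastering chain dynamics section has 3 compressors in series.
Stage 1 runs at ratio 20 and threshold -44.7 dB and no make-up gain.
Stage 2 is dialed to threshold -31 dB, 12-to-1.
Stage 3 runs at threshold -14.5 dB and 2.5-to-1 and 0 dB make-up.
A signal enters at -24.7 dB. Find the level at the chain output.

Stage 1: -24.7 dB is 20 dB over -44.7 dB; at 20:1 that becomes 1 dB over, giving -43.7 dB.
Stage 2: -43.7 dB is at or below the -31 dB threshold — no compression; output -43.7 dB.
Stage 3: -43.7 dB ≤ -14.5 dB, so stage 3 doesn't engage; output -43.7 dB.

-43.7 dB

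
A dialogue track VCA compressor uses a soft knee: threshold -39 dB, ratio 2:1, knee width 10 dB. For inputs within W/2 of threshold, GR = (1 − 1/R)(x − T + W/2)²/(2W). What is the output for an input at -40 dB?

-40.4 dB

x − T + W/2 = -40 − (-39) + 5 = 4.
GR = (1 − 1/2) × 4² / 20 = 0.5 × 16 / 20 = 0.4 dB.
Output = -40 − 0.4 = -40.4 dB.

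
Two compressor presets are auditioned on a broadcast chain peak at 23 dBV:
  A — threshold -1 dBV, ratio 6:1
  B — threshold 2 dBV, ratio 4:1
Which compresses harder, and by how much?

A, by 4.25 dB

A: 24 dB over, compressed to 4 dB over, so 20 dB of GR.
B: 21 dB over, compressed to 5.25 dB over, so 15.75 dB of GR.
Difference: 4.25 dB in favour of A.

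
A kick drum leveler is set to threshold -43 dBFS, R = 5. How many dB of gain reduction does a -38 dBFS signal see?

4 dB

-38 dBFS exceeds the threshold by 5 dB.
At 5:1, output sits 5/5 = 1 dB above threshold.
Gain reduction = 5 − 1 = 4 dB.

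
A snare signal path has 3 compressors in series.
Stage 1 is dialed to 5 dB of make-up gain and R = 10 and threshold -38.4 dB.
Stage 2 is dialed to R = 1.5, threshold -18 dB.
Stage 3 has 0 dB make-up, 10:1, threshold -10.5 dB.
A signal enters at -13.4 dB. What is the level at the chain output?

Stage 1: -13.4 dB is 25 dB over -38.4 dB; at 10:1 that becomes 2.5 dB over, giving -35.9 dB; +5 dB make-up → -30.9 dB.
Stage 2: -30.9 dB ≤ -18 dB, so stage 2 doesn't engage; output -30.9 dB.
Stage 3: -30.9 dB is at or below the -10.5 dB threshold — no compression; output -30.9 dB.

-30.9 dB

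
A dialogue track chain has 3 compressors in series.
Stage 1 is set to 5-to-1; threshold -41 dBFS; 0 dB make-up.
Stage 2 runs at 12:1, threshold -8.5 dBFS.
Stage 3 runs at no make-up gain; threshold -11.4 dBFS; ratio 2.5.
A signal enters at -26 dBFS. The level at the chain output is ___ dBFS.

Stage 1: -26 dBFS is 15 dB over -41 dBFS; at 5:1 that becomes 3 dB over, giving -38 dBFS.
Stage 2: -38 dBFS is at or below the -8.5 dBFS threshold — no compression; output -38 dBFS.
Stage 3: -38 dBFS ≤ -11.4 dBFS, so stage 3 doesn't engage; output -38 dBFS.

-38 dBFS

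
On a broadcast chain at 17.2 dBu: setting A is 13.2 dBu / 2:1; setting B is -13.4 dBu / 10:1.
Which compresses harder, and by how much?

A: overshoot 4 dB → output overshoot 2 dB → GR 2 dB.
B: overshoot 30.6 dB → output overshoot 3.06 dB → GR 27.54 dB.
B applies 25.54 dB more gain reduction.

B, by 25.54 dB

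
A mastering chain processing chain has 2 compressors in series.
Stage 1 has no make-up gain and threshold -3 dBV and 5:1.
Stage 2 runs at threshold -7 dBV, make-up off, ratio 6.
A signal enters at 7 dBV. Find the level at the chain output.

-6 dBV

Stage 1: 7 dBV is 10 dB over -3 dBV; at 5:1 that becomes 2 dB over, giving -1 dBV.
Stage 2: 6 dB above -7 dBV, reduced 6:1 to 1 dB above → -6 dBV.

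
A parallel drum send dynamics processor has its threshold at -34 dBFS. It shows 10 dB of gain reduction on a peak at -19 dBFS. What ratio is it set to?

Input overshoot = -19 − (-34) = 15 dB.
Output overshoot = 15 − 10 = 5 dB.
Ratio = input overshoot / output overshoot = 15 / 5 = 3.

3:1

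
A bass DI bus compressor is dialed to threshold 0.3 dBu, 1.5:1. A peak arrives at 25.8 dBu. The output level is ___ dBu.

17.3 dBu

Overshoot: 25.8 − 0.3 = 25.5 dB.
The 25.5 dB excess becomes 17 dB after 1.5:1 reduction.
Output = 0.3 + 17 = 17.3 dBu.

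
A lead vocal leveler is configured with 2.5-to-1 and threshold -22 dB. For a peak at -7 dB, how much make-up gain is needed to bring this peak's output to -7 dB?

9 dB

Without make-up, output = threshold + overshoot/2.5 = -22 + 6 = -16 dB.
Gap to target: 9 dB.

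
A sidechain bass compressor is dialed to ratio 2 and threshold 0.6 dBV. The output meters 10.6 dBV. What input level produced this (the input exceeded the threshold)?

The compressed level sits 10.6 − 0.6 = 10 dB over threshold.
Before 2:1 compression the overshoot was 10 × 2 = 20 dB, so input = 0.6 + 20 = 20.6 dBV.

20.6 dBV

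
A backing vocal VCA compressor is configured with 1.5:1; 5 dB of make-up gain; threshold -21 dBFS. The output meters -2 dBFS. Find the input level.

Stripping the +5 dB make-up gives -7 dBFS at the gain stage.
Post-compression overshoot = -7 − (-21) = 14 dB.
Undo the ratio: input overshoot = 14 × 1.5 = 21 dB, giving input = 0 dBFS.

0 dBFS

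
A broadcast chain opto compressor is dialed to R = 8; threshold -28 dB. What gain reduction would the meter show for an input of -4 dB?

The signal is 24 dB above threshold.
At 8:1, output sits 24/8 = 3 dB above threshold.
So the signal is attenuated by 24 − 3 = 21 dB.

21 dB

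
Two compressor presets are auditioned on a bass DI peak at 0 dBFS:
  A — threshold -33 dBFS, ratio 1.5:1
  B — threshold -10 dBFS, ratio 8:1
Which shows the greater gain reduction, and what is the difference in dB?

A, by 2.25 dB

A: overshoot 33 dB → output overshoot 22 dB → GR 11 dB.
B: overshoot 10 dB → output overshoot 1.25 dB → GR 8.75 dB.
A applies 2.25 dB more gain reduction.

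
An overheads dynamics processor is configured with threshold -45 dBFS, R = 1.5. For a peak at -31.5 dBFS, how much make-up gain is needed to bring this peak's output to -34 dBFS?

2 dB

Overshoot 13.5 dB → 13.5/1.5 = 9 dB after compression, so the compressed level is -45 + 9 = -36 dBFS.
Make-up = target − compressed = -34 − (-36) = 2 dB.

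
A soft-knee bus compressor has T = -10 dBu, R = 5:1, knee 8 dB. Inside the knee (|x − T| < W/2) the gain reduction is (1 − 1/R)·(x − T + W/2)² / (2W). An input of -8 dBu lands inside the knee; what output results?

x − T + W/2 = -8 − (-10) + 4 = 6.
GR = (1 − 1/5) × 6² / 16 = 0.8 × 36 / 16 = 1.8 dB.
Output = -8 − 1.8 = -9.8 dBu.

-9.8 dBu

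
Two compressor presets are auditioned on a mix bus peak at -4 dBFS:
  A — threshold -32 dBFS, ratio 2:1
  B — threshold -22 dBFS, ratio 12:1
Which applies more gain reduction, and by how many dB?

B, by 2.5 dB

A: GR = 28 − 28/2 = 14 dB.
B: GR = 18 − 18/12 = 16.5 dB.
B reduces 2.5 dB more.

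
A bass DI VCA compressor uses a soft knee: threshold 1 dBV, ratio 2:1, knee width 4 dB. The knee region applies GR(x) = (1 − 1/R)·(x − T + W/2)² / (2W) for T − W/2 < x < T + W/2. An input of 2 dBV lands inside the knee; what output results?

1.4375 dBV

x − T + W/2 = 2 − 1 + 2 = 3.
GR = (1 − 1/2) × 3² / 8 = 0.5 × 9 / 8 = 0.5625 dB.
Output = 2 − 0.5625 = 1.4375 dBV.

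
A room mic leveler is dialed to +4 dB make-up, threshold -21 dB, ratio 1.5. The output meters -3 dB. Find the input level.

Remove make-up: -3 − 4 = -7 dB.
Post-compression overshoot = -7 − (-21) = 14 dB.
Input overshoot = R × output overshoot = 21 dB → input = -21 + 21 = 0 dB.

0 dB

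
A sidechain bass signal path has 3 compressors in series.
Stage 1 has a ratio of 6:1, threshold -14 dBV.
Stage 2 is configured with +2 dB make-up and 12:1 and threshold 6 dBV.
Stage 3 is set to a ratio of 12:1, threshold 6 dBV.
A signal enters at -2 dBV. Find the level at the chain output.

Stage 1: 12 dB above -14 dBV, reduced 6:1 to 2 dB above → -12 dBV.
Stage 2: -12 dBV ≤ 6 dBV, so stage 2 doesn't engage; make-up brings it to -10 dBV.
Stage 3: -10 dBV ≤ 6 dBV, so stage 3 doesn't engage; output -10 dBV.

-10 dBV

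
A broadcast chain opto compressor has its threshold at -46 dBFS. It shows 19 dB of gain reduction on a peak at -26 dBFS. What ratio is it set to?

Input overshoot = -26 − (-46) = 20 dB.
Output overshoot = 20 − 19 = 1 dB.
Ratio = input overshoot / output overshoot = 20 / 1 = 20.

20:1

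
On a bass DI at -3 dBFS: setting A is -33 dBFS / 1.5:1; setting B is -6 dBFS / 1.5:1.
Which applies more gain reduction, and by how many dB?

A: GR = 30 − 30/1.5 = 10 dB.
B: GR = 3 − 3/1.5 = 1 dB.
Difference: 9 dB in favour of A.

A, by 9 dB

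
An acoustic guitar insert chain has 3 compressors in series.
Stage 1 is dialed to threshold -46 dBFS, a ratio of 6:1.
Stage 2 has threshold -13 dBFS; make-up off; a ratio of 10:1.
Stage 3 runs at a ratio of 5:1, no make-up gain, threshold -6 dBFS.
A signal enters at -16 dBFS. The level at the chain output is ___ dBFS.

-41 dBFS

Stage 1: 30 dB above -46 dBFS, reduced 6:1 to 5 dB above → -41 dBFS.
Stage 2: -41 dBFS ≤ -13 dBFS, so stage 2 doesn't engage; output -41 dBFS.
Stage 3: -41 dBFS is at or below the -6 dBFS threshold — no compression; output -41 dBFS.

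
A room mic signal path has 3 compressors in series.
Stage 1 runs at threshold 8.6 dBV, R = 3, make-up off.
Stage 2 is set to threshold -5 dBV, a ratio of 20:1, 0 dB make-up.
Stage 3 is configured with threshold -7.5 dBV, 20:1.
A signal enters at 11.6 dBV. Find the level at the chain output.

Stage 1: overshoot 3 dB → 3/3 = 1 dB → 9.6 dBV.
Stage 2: 9.6 dBV is 14.6 dB over -5 dBV; at 20:1 that becomes 0.73 dB over, giving -4.27 dBV.
Stage 3: -4.27 dBV is 3.23 dB over -7.5 dBV; at 20:1 that becomes 0.1615 dB over, giving -7.3385 dBV.

-7.3385 dBV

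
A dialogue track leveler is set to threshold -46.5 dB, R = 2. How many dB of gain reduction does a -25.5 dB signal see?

10.5 dB

-25.5 dB exceeds the threshold by 21 dB.
After 2:1 compression the overshoot becomes 21/2 = 10.5 dB.
Gain reduction = 21 − 10.5 = 10.5 dB.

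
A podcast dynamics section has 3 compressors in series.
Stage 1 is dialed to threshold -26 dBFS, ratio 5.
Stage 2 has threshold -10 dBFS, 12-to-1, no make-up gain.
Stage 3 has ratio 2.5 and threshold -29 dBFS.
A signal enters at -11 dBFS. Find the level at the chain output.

Stage 1: overshoot 15 dB → 15/5 = 3 dB → -23 dBFS.
Stage 2: below threshold (-23 ≤ -10); passes unchanged; output -23 dBFS.
Stage 3: -23 dBFS is 6 dB over -29 dBFS; at 2.5:1 that becomes 2.4 dB over, giving -26.6 dBFS.

-26.6 dBFS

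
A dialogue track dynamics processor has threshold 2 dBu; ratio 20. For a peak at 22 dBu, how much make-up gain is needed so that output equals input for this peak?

19 dB

Without make-up, output = threshold + overshoot/20 = 2 + 1 = 3 dBu.
Gap to target: 19 dB.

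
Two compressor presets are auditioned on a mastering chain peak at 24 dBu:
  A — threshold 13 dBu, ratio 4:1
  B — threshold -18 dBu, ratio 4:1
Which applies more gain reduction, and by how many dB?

B, by 23.25 dB

A: 11 dB over, compressed to 2.75 dB over, so 8.25 dB of GR.
B: 42 dB over, compressed to 10.5 dB over, so 31.5 dB of GR.
B reduces 23.25 dB more.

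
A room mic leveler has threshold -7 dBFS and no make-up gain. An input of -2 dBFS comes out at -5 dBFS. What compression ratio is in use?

Input overshoot = -2 − (-7) = 5 dB; output overshoot = -5 − (-7) = 2 dB.
Ratio = 5 / 2 = 2.5.

2.5:1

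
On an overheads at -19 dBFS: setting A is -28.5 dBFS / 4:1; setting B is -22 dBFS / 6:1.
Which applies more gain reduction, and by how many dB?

A, by 4.625 dB

A: overshoot 9.5 dB → output overshoot 2.375 dB → GR 7.125 dB.
B: overshoot 3 dB → output overshoot 0.5 dB → GR 2.5 dB.
A applies 4.625 dB more gain reduction.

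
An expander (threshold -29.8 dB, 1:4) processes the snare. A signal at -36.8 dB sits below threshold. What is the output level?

Undershoot = (-29.8) − (-36.8) = 7 dB.
At 1:4, that expands to 28 dB under threshold.
Output = -29.8 − 28 = -57.8 dB.

-57.8 dB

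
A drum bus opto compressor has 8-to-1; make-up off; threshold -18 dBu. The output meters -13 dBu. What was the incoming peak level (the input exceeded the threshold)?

22 dBu

The compressed level sits -13 − (-18) = 5 dB over threshold.
Before 8:1 compression the overshoot was 5 × 8 = 40 dB, so input = -18 + 40 = 22 dBu.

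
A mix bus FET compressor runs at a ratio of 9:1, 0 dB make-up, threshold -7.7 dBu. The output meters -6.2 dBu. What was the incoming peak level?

That's 1.5 dB above the -7.7 dBu threshold.
Undo the ratio: input overshoot = 1.5 × 9 = 13.5 dB, giving input = 5.8 dBu.

5.8 dBu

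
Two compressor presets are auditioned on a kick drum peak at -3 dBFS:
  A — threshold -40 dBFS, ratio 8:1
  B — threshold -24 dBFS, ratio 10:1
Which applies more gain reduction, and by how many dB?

A, by 13.475 dB

A: 37 dB over, compressed to 4.625 dB over, so 32.375 dB of GR.
B: 21 dB over, compressed to 2.1 dB over, so 18.9 dB of GR.
A applies 13.475 dB more gain reduction.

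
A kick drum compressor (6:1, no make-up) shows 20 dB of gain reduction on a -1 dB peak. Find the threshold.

-25 dB

Input is 24 dB above T (since output overshoot × R = input overshoot: (-21 − T)·6 = -1 − T gives T = -25 dB).
Check: -25 + (-1 − (-25))/6 = -25 + 4 = -21 dB. ✓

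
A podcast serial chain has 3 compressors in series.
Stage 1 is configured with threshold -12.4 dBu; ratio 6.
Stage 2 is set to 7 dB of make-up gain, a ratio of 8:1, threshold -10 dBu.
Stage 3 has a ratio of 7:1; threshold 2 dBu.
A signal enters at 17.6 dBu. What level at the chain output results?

-2.675 dBu

Stage 1: 30 dB above -12.4 dBu, reduced 6:1 to 5 dB above → -7.4 dBu.
Stage 2: -7.4 dBu is 2.6 dB over -10 dBu; at 8:1 that becomes 0.325 dB over, giving -9.675 dBu; +7 dB make-up → -2.675 dBu.
Stage 3: -2.675 dBu ≤ 2 dBu, so stage 3 doesn't engage; output -2.675 dBu.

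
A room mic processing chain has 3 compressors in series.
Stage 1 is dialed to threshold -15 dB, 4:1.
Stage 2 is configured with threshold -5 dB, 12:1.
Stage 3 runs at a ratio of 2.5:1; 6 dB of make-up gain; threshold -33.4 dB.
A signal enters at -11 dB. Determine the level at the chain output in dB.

-19.64 dB

Stage 1: -11 dB is 4 dB over -15 dB; at 4:1 that becomes 1 dB over, giving -14 dB.
Stage 2: -14 dB ≤ -5 dB, so stage 2 doesn't engage; output -14 dB.
Stage 3: overshoot 19.4 dB → 19.4/2.5 = 7.76 dB → -25.64 dB; +6 dB make-up → -19.64 dB.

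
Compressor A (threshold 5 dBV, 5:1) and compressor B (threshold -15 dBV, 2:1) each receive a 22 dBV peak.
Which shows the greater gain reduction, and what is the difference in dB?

A: 17 dB over, compressed to 3.4 dB over, so 13.6 dB of GR.
B: 37 dB over, compressed to 18.5 dB over, so 18.5 dB of GR.
B applies 4.9 dB more gain reduction.

B, by 4.9 dB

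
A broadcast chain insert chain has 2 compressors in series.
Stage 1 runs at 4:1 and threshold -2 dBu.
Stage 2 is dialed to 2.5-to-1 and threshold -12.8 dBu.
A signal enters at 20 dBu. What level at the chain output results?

-6.28 dBu

Stage 1: 20 dBu is 22 dB over -2 dBu; at 4:1 that becomes 5.5 dB over, giving 3.5 dBu.
Stage 2: overshoot 16.3 dB → 16.3/2.5 = 6.52 dB → -6.28 dBu.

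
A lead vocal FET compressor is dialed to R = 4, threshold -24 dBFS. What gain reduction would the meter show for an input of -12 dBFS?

Overshoot = -12 − (-24) = 12 dB.
A 4:1 ratio leaves 3 dB of that excess.
GR = overshoot in − overshoot out = 12 − 3 = 9 dB.

9 dB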